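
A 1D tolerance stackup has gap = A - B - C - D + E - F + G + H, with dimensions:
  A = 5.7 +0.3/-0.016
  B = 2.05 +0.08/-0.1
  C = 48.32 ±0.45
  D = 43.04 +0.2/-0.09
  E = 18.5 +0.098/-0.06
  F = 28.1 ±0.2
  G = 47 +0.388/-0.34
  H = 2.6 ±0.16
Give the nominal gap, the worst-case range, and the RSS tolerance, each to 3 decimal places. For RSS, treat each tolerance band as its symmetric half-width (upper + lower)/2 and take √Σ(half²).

Stack each dimension's contribution:
  +A: nom +5.700 → Σnom=5.700; wc +0.300/-0.016 → slack +0.300/-0.016; half-tol=0.158, Σhalf²=0.024964
  -B: nom -2.050 → Σnom=3.650; wc +0.100/-0.080 → slack +0.400/-0.096; half-tol=0.090, Σhalf²=0.033064
  -C: nom -48.320 → Σnom=-44.670; wc +0.450/-0.450 → slack +0.850/-0.546; half-tol=0.450, Σhalf²=0.235564
  -D: nom -43.040 → Σnom=-87.710; wc +0.090/-0.200 → slack +0.940/-0.746; half-tol=0.145, Σhalf²=0.256589
  +E: nom +18.500 → Σnom=-69.210; wc +0.098/-0.060 → slack +1.038/-0.806; half-tol=0.079, Σhalf²=0.262830
  -F: nom -28.100 → Σnom=-97.310; wc +0.200/-0.200 → slack +1.238/-1.006; half-tol=0.200, Σhalf²=0.302830
  +G: nom +47.000 → Σnom=-50.310; wc +0.388/-0.340 → slack +1.626/-1.346; half-tol=0.364, Σhalf²=0.435326
  +H: nom +2.600 → Σnom=-47.710; wc +0.160/-0.160 → slack +1.786/-1.506; half-tol=0.160, Σhalf²=0.460926
Nominal = -47.710. Worst-case = [-47.710 - 1.506, -47.710 + 1.786] = [-49.216, -45.924]. RSS = √0.460926 = 0.679.

nominal=-47.710 wc=[-49.216,-45.924] rss=0.679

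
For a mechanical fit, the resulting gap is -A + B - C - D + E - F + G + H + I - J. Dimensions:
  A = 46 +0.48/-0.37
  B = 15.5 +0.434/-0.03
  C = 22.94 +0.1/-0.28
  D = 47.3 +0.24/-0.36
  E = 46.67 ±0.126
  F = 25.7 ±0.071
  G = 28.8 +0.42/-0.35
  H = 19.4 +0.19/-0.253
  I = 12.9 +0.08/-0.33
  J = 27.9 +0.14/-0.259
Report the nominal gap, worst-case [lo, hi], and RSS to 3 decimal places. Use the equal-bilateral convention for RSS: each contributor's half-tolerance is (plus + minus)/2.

nominal=-46.570 wc=[-48.690,-43.980] rss=0.813

Stack each dimension's contribution:
  -A: nom -46.000 → Σnom=-46.000; wc +0.370/-0.480 → slack +0.370/-0.480; half-tol=0.425, Σhalf²=0.180625
  +B: nom +15.500 → Σnom=-30.500; wc +0.434/-0.030 → slack +0.804/-0.510; half-tol=0.232, Σhalf²=0.234449
  -C: nom -22.940 → Σnom=-53.440; wc +0.280/-0.100 → slack +1.084/-0.610; half-tol=0.190, Σhalf²=0.270549
  -D: nom -47.300 → Σnom=-100.740; wc +0.360/-0.240 → slack +1.444/-0.850; half-tol=0.300, Σhalf²=0.360549
  +E: nom +46.670 → Σnom=-54.070; wc +0.126/-0.126 → slack +1.570/-0.976; half-tol=0.126, Σhalf²=0.376425
  -F: nom -25.700 → Σnom=-79.770; wc +0.071/-0.071 → slack +1.641/-1.047; half-tol=0.071, Σhalf²=0.381466
  +G: nom +28.800 → Σnom=-50.970; wc +0.420/-0.350 → slack +2.061/-1.397; half-tol=0.385, Σhalf²=0.529691
  +H: nom +19.400 → Σnom=-31.570; wc +0.190/-0.253 → slack +2.251/-1.650; half-tol=0.222, Σhalf²=0.578753
  +I: nom +12.900 → Σnom=-18.670; wc +0.080/-0.330 → slack +2.331/-1.980; half-tol=0.205, Σhalf²=0.620778
  -J: nom -27.900 → Σnom=-46.570; wc +0.259/-0.140 → slack +2.590/-2.120; half-tol=0.200, Σhalf²=0.660578
Nominal = -46.570. Worst-case = [-46.570 - 2.120, -46.570 + 2.590] = [-48.690, -43.980]. RSS = √0.660578 = 0.813.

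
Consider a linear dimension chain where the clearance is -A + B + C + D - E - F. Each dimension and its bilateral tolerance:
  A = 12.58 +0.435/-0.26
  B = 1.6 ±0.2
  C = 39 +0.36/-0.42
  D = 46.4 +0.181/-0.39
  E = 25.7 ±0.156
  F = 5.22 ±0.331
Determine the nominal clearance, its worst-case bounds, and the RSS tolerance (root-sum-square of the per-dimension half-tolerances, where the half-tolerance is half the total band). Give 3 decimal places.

Stack each dimension's contribution:
  -A: nom -12.580 → Σnom=-12.580; wc +0.260/-0.435 → slack +0.260/-0.435; half-tol=0.348, Σhalf²=0.120756
  +B: nom +1.600 → Σnom=-10.980; wc +0.200/-0.200 → slack +0.460/-0.635; half-tol=0.200, Σhalf²=0.160756
  +C: nom +39.000 → Σnom=28.020; wc +0.360/-0.420 → slack +0.820/-1.055; half-tol=0.390, Σhalf²=0.312856
  +D: nom +46.400 → Σnom=74.420; wc +0.181/-0.390 → slack +1.001/-1.445; half-tol=0.285, Σhalf²=0.394367
  -E: nom -25.700 → Σnom=48.720; wc +0.156/-0.156 → slack +1.157/-1.601; half-tol=0.156, Σhalf²=0.418703
  -F: nom -5.220 → Σnom=43.500; wc +0.331/-0.331 → slack +1.488/-1.932; half-tol=0.331, Σhalf²=0.528264
Nominal = 43.500. Worst-case = [43.500 - 1.932, 43.500 + 1.488] = [41.568, 44.988]. RSS = √0.528264 = 0.727.

nominal=43.500 wc=[41.568,44.988] rss=0.727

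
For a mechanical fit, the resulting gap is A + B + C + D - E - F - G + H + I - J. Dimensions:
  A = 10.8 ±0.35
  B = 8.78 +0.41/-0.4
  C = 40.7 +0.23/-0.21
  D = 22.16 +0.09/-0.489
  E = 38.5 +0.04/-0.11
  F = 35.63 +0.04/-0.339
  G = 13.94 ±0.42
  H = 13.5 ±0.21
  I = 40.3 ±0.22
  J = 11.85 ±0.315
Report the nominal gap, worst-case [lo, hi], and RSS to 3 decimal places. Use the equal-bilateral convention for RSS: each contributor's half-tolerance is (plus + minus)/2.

Stack each dimension's contribution:
  +A: nom +10.800 → Σnom=10.800; wc +0.350/-0.350 → slack +0.350/-0.350; half-tol=0.350, Σhalf²=0.122500
  +B: nom +8.780 → Σnom=19.580; wc +0.410/-0.400 → slack +0.760/-0.750; half-tol=0.405, Σhalf²=0.286525
  +C: nom +40.700 → Σnom=60.280; wc +0.230/-0.210 → slack +0.990/-0.960; half-tol=0.220, Σhalf²=0.334925
  +D: nom +22.160 → Σnom=82.440; wc +0.090/-0.489 → slack +1.080/-1.449; half-tol=0.289, Σhalf²=0.418735
  -E: nom -38.500 → Σnom=43.940; wc +0.110/-0.040 → slack +1.190/-1.489; half-tol=0.075, Σhalf²=0.424360
  -F: nom -35.630 → Σnom=8.310; wc +0.339/-0.040 → slack +1.529/-1.529; half-tol=0.190, Σhalf²=0.460270
  -G: nom -13.940 → Σnom=-5.630; wc +0.420/-0.420 → slack +1.949/-1.949; half-tol=0.420, Σhalf²=0.636670
  +H: nom +13.500 → Σnom=7.870; wc +0.210/-0.210 → slack +2.159/-2.159; half-tol=0.210, Σhalf²=0.680770
  +I: nom +40.300 → Σnom=48.170; wc +0.220/-0.220 → slack +2.379/-2.379; half-tol=0.220, Σhalf²=0.729170
  -J: nom -11.850 → Σnom=36.320; wc +0.315/-0.315 → slack +2.694/-2.694; half-tol=0.315, Σhalf²=0.828395
Nominal = 36.320. Worst-case = [36.320 - 2.694, 36.320 + 2.694] = [33.626, 39.014]. RSS = √0.828395 = 0.910.

nominal=36.320 wc=[33.626,39.014] rss=0.910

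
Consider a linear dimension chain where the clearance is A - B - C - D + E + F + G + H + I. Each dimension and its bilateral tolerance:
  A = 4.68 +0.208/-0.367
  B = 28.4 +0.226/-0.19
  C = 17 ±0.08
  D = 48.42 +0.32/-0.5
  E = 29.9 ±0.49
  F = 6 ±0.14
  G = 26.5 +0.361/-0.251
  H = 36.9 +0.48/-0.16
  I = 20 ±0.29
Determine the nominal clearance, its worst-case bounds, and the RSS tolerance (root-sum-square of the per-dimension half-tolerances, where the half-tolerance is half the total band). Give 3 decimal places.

Stack each dimension's contribution:
  +A: nom +4.680 → Σnom=4.680; wc +0.208/-0.367 → slack +0.208/-0.367; half-tol=0.287, Σhalf²=0.082656
  -B: nom -28.400 → Σnom=-23.720; wc +0.190/-0.226 → slack +0.398/-0.593; half-tol=0.208, Σhalf²=0.125920
  -C: nom -17.000 → Σnom=-40.720; wc +0.080/-0.080 → slack +0.478/-0.673; half-tol=0.080, Σhalf²=0.132320
  -D: nom -48.420 → Σnom=-89.140; wc +0.500/-0.320 → slack +0.978/-0.993; half-tol=0.410, Σhalf²=0.300420
  +E: nom +29.900 → Σnom=-59.240; wc +0.490/-0.490 → slack +1.468/-1.483; half-tol=0.490, Σhalf²=0.540520
  +F: nom +6.000 → Σnom=-53.240; wc +0.140/-0.140 → slack +1.608/-1.623; half-tol=0.140, Σhalf²=0.560120
  +G: nom +26.500 → Σnom=-26.740; wc +0.361/-0.251 → slack +1.969/-1.874; half-tol=0.306, Σhalf²=0.653756
  +H: nom +36.900 → Σnom=10.160; wc +0.480/-0.160 → slack +2.449/-2.034; half-tol=0.320, Σhalf²=0.756156
  +I: nom +20.000 → Σnom=30.160; wc +0.290/-0.290 → slack +2.739/-2.324; half-tol=0.290, Σhalf²=0.840256
Nominal = 30.160. Worst-case = [30.160 - 2.324, 30.160 + 2.739] = [27.836, 32.899]. RSS = √0.840256 = 0.917.

nominal=30.160 wc=[27.836,32.899] rss=0.917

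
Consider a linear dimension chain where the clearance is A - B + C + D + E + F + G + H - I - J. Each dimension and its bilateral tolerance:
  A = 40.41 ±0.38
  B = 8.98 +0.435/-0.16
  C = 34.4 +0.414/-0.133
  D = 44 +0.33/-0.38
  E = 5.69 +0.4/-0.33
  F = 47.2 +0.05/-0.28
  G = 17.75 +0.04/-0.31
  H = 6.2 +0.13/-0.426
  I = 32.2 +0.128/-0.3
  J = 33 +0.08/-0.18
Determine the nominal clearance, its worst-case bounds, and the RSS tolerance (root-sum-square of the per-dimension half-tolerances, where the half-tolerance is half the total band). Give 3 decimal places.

nominal=121.470 wc=[118.588,123.854] rss=0.875

Stack each dimension's contribution:
  +A: nom +40.410 → Σnom=40.410; wc +0.380/-0.380 → slack +0.380/-0.380; half-tol=0.380, Σhalf²=0.144400
  -B: nom -8.980 → Σnom=31.430; wc +0.160/-0.435 → slack +0.540/-0.815; half-tol=0.297, Σhalf²=0.232906
  +C: nom +34.400 → Σnom=65.830; wc +0.414/-0.133 → slack +0.954/-0.948; half-tol=0.273, Σhalf²=0.307708
  +D: nom +44.000 → Σnom=109.830; wc +0.330/-0.380 → slack +1.284/-1.328; half-tol=0.355, Σhalf²=0.433733
  +E: nom +5.690 → Σnom=115.520; wc +0.400/-0.330 → slack +1.684/-1.658; half-tol=0.365, Σhalf²=0.566958
  +F: nom +47.200 → Σnom=162.720; wc +0.050/-0.280 → slack +1.734/-1.938; half-tol=0.165, Σhalf²=0.594183
  +G: nom +17.750 → Σnom=180.470; wc +0.040/-0.310 → slack +1.774/-2.248; half-tol=0.175, Σhalf²=0.624808
  +H: nom +6.200 → Σnom=186.670; wc +0.130/-0.426 → slack +1.904/-2.674; half-tol=0.278, Σhalf²=0.702093
  -I: nom -32.200 → Σnom=154.470; wc +0.300/-0.128 → slack +2.204/-2.802; half-tol=0.214, Σhalf²=0.747888
  -J: nom -33.000 → Σnom=121.470; wc +0.180/-0.080 → slack +2.384/-2.882; half-tol=0.130, Σhalf²=0.764788
Nominal = 121.470. Worst-case = [121.470 - 2.882, 121.470 + 2.384] = [118.588, 123.854]. RSS = √0.764788 = 0.875.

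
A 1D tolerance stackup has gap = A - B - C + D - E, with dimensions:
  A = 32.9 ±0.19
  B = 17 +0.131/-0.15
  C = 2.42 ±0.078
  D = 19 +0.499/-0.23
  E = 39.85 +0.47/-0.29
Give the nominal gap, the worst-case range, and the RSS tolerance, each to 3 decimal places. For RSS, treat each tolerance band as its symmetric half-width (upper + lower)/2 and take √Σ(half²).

Stack each dimension's contribution:
  +A: nom +32.900 → Σnom=32.900; wc +0.190/-0.190 → slack +0.190/-0.190; half-tol=0.190, Σhalf²=0.036100
  -B: nom -17.000 → Σnom=15.900; wc +0.150/-0.131 → slack +0.340/-0.321; half-tol=0.141, Σhalf²=0.055840
  -C: nom -2.420 → Σnom=13.480; wc +0.078/-0.078 → slack +0.418/-0.399; half-tol=0.078, Σhalf²=0.061924
  +D: nom +19.000 → Σnom=32.480; wc +0.499/-0.230 → slack +0.917/-0.629; half-tol=0.364, Σhalf²=0.194784
  -E: nom -39.850 → Σnom=-7.370; wc +0.290/-0.470 → slack +1.207/-1.099; half-tol=0.380, Σhalf²=0.339184
Nominal = -7.370. Worst-case = [-7.370 - 1.099, -7.370 + 1.207] = [-8.469, -6.163]. RSS = √0.339184 = 0.582.

nominal=-7.370 wc=[-8.469,-6.163] rss=0.582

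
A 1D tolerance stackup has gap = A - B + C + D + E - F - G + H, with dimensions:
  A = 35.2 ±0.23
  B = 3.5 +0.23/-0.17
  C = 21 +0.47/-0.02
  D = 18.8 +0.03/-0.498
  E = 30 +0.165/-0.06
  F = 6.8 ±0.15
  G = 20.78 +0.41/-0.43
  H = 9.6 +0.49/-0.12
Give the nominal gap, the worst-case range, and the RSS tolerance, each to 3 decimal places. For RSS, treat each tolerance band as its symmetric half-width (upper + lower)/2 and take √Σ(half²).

nominal=83.520 wc=[81.802,85.655] rss=0.726

Stack each dimension's contribution:
  +A: nom +35.200 → Σnom=35.200; wc +0.230/-0.230 → slack +0.230/-0.230; half-tol=0.230, Σhalf²=0.052900
  -B: nom -3.500 → Σnom=31.700; wc +0.170/-0.230 → slack +0.400/-0.460; half-tol=0.200, Σhalf²=0.092900
  +C: nom +21.000 → Σnom=52.700; wc +0.470/-0.020 → slack +0.870/-0.480; half-tol=0.245, Σhalf²=0.152925
  +D: nom +18.800 → Σnom=71.500; wc +0.030/-0.498 → slack +0.900/-0.978; half-tol=0.264, Σhalf²=0.222621
  +E: nom +30.000 → Σnom=101.500; wc +0.165/-0.060 → slack +1.065/-1.038; half-tol=0.113, Σhalf²=0.235277
  -F: nom -6.800 → Σnom=94.700; wc +0.150/-0.150 → slack +1.215/-1.188; half-tol=0.150, Σhalf²=0.257777
  -G: nom -20.780 → Σnom=73.920; wc +0.430/-0.410 → slack +1.645/-1.598; half-tol=0.420, Σhalf²=0.434177
  +H: nom +9.600 → Σnom=83.520; wc +0.490/-0.120 → slack +2.135/-1.718; half-tol=0.305, Σhalf²=0.527202
Nominal = 83.520. Worst-case = [83.520 - 1.718, 83.520 + 2.135] = [81.802, 85.655]. RSS = √0.527202 = 0.726.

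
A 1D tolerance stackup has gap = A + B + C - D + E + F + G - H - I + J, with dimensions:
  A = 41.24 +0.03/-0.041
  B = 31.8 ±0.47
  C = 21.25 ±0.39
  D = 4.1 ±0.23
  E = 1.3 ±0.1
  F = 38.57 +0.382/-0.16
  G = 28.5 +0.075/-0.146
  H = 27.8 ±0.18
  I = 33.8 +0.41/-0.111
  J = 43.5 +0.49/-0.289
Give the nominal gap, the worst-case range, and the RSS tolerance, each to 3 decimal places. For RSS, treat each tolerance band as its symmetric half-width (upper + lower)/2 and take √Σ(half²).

nominal=140.460 wc=[138.044,142.918] rss=0.880

Stack each dimension's contribution:
  +A: nom +41.240 → Σnom=41.240; wc +0.030/-0.041 → slack +0.030/-0.041; half-tol=0.036, Σhalf²=0.001260
  +B: nom +31.800 → Σnom=73.040; wc +0.470/-0.470 → slack +0.500/-0.511; half-tol=0.470, Σhalf²=0.222160
  +C: nom +21.250 → Σnom=94.290; wc +0.390/-0.390 → slack +0.890/-0.901; half-tol=0.390, Σhalf²=0.374260
  -D: nom -4.100 → Σnom=90.190; wc +0.230/-0.230 → slack +1.120/-1.131; half-tol=0.230, Σhalf²=0.427160
  +E: nom +1.300 → Σnom=91.490; wc +0.100/-0.100 → slack +1.220/-1.231; half-tol=0.100, Σhalf²=0.437160
  +F: nom +38.570 → Σnom=130.060; wc +0.382/-0.160 → slack +1.602/-1.391; half-tol=0.271, Σhalf²=0.510601
  +G: nom +28.500 → Σnom=158.560; wc +0.075/-0.146 → slack +1.677/-1.537; half-tol=0.110, Σhalf²=0.522811
  -H: nom -27.800 → Σnom=130.760; wc +0.180/-0.180 → slack +1.857/-1.717; half-tol=0.180, Σhalf²=0.555211
  -I: nom -33.800 → Σnom=96.960; wc +0.111/-0.410 → slack +1.968/-2.127; half-tol=0.261, Σhalf²=0.623072
  +J: nom +43.500 → Σnom=140.460; wc +0.490/-0.289 → slack +2.458/-2.416; half-tol=0.389, Σhalf²=0.774782
Nominal = 140.460. Worst-case = [140.460 - 2.416, 140.460 + 2.458] = [138.044, 142.918]. RSS = √0.774782 = 0.880.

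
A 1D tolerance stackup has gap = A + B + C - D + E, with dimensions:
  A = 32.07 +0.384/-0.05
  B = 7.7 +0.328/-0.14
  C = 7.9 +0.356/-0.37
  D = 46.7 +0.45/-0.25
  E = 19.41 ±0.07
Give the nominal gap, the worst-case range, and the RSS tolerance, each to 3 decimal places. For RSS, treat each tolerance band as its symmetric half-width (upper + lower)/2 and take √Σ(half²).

nominal=20.380 wc=[19.300,21.768] rss=0.601

Stack each dimension's contribution:
  +A: nom +32.070 → Σnom=32.070; wc +0.384/-0.050 → slack +0.384/-0.050; half-tol=0.217, Σhalf²=0.047089
  +B: nom +7.700 → Σnom=39.770; wc +0.328/-0.140 → slack +0.712/-0.190; half-tol=0.234, Σhalf²=0.101845
  +C: nom +7.900 → Σnom=47.670; wc +0.356/-0.370 → slack +1.068/-0.560; half-tol=0.363, Σhalf²=0.233614
  -D: nom -46.700 → Σnom=0.970; wc +0.250/-0.450 → slack +1.318/-1.010; half-tol=0.350, Σhalf²=0.356114
  +E: nom +19.410 → Σnom=20.380; wc +0.070/-0.070 → slack +1.388/-1.080; half-tol=0.070, Σhalf²=0.361014
Nominal = 20.380. Worst-case = [20.380 - 1.080, 20.380 + 1.388] = [19.300, 21.768]. RSS = √0.361014 = 0.601.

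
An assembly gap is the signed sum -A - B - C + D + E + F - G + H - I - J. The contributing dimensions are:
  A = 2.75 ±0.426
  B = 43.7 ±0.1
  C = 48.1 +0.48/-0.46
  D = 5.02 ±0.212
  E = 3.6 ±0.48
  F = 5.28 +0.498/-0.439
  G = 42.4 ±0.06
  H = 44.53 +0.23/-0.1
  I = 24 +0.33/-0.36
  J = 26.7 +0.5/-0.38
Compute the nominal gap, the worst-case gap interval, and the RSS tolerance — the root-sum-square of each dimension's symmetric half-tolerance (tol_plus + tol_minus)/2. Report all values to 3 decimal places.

Stack each dimension's contribution:
  -A: nom -2.750 → Σnom=-2.750; wc +0.426/-0.426 → slack +0.426/-0.426; half-tol=0.426, Σhalf²=0.181476
  -B: nom -43.700 → Σnom=-46.450; wc +0.100/-0.100 → slack +0.526/-0.526; half-tol=0.100, Σhalf²=0.191476
  -C: nom -48.100 → Σnom=-94.550; wc +0.460/-0.480 → slack +0.986/-1.006; half-tol=0.470, Σhalf²=0.412376
  +D: nom +5.020 → Σnom=-89.530; wc +0.212/-0.212 → slack +1.198/-1.218; half-tol=0.212, Σhalf²=0.457320
  +E: nom +3.600 → Σnom=-85.930; wc +0.480/-0.480 → slack +1.678/-1.698; half-tol=0.480, Σhalf²=0.687720
  +F: nom +5.280 → Σnom=-80.650; wc +0.498/-0.439 → slack +2.176/-2.137; half-tol=0.469, Σhalf²=0.907212
  -G: nom -42.400 → Σnom=-123.050; wc +0.060/-0.060 → slack +2.236/-2.197; half-tol=0.060, Σhalf²=0.910812
  +H: nom +44.530 → Σnom=-78.520; wc +0.230/-0.100 → slack +2.466/-2.297; half-tol=0.165, Σhalf²=0.938037
  -I: nom -24.000 → Σnom=-102.520; wc +0.360/-0.330 → slack +2.826/-2.627; half-tol=0.345, Σhalf²=1.057062
  -J: nom -26.700 → Σnom=-129.220; wc +0.380/-0.500 → slack +3.206/-3.127; half-tol=0.440, Σhalf²=1.250662
Nominal = -129.220. Worst-case = [-129.220 - 3.127, -129.220 + 3.206] = [-132.347, -126.014]. RSS = √1.250662 = 1.118.

nominal=-129.220 wc=[-132.347,-126.014] rss=1.118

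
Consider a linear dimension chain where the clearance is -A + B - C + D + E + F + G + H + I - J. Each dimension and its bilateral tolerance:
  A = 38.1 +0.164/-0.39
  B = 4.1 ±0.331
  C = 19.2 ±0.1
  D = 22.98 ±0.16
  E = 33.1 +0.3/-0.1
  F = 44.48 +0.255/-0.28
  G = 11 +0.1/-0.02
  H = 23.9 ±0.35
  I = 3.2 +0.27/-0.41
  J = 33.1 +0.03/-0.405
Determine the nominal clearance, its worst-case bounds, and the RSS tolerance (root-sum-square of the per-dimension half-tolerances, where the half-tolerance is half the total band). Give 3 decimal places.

nominal=52.360 wc=[50.415,55.021] rss=0.789

Stack each dimension's contribution:
  -A: nom -38.100 → Σnom=-38.100; wc +0.390/-0.164 → slack +0.390/-0.164; half-tol=0.277, Σhalf²=0.076729
  +B: nom +4.100 → Σnom=-34.000; wc +0.331/-0.331 → slack +0.721/-0.495; half-tol=0.331, Σhalf²=0.186290
  -C: nom -19.200 → Σnom=-53.200; wc +0.100/-0.100 → slack +0.821/-0.595; half-tol=0.100, Σhalf²=0.196290
  +D: nom +22.980 → Σnom=-30.220; wc +0.160/-0.160 → slack +0.981/-0.755; half-tol=0.160, Σhalf²=0.221890
  +E: nom +33.100 → Σnom=2.880; wc +0.300/-0.100 → slack +1.281/-0.855; half-tol=0.200, Σhalf²=0.261890
  +F: nom +44.480 → Σnom=47.360; wc +0.255/-0.280 → slack +1.536/-1.135; half-tol=0.268, Σhalf²=0.333446
  +G: nom +11.000 → Σnom=58.360; wc +0.100/-0.020 → slack +1.636/-1.155; half-tol=0.060, Σhalf²=0.337046
  +H: nom +23.900 → Σnom=82.260; wc +0.350/-0.350 → slack +1.986/-1.505; half-tol=0.350, Σhalf²=0.459546
  +I: nom +3.200 → Σnom=85.460; wc +0.270/-0.410 → slack +2.256/-1.915; half-tol=0.340, Σhalf²=0.575146
  -J: nom -33.100 → Σnom=52.360; wc +0.405/-0.030 → slack +2.661/-1.945; half-tol=0.218, Σhalf²=0.622452
Nominal = 52.360. Worst-case = [52.360 - 1.945, 52.360 + 2.661] = [50.415, 55.021]. RSS = √0.622452 = 0.789.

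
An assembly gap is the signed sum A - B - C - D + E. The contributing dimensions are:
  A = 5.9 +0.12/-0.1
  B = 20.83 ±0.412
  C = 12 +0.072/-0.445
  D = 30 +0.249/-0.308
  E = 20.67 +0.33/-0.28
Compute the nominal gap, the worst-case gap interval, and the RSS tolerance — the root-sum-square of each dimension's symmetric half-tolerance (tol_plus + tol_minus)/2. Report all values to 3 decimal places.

Stack each dimension's contribution:
  +A: nom +5.900 → Σnom=5.900; wc +0.120/-0.100 → slack +0.120/-0.100; half-tol=0.110, Σhalf²=0.012100
  -B: nom -20.830 → Σnom=-14.930; wc +0.412/-0.412 → slack +0.532/-0.512; half-tol=0.412, Σhalf²=0.181844
  -C: nom -12.000 → Σnom=-26.930; wc +0.445/-0.072 → slack +0.977/-0.584; half-tol=0.259, Σhalf²=0.248666
  -D: nom -30.000 → Σnom=-56.930; wc +0.308/-0.249 → slack +1.285/-0.833; half-tol=0.278, Σhalf²=0.326228
  +E: nom +20.670 → Σnom=-36.260; wc +0.330/-0.280 → slack +1.615/-1.113; half-tol=0.305, Σhalf²=0.419254
Nominal = -36.260. Worst-case = [-36.260 - 1.113, -36.260 + 1.615] = [-37.373, -34.645]. RSS = √0.419254 = 0.647.

nominal=-36.260 wc=[-37.373,-34.645] rss=0.647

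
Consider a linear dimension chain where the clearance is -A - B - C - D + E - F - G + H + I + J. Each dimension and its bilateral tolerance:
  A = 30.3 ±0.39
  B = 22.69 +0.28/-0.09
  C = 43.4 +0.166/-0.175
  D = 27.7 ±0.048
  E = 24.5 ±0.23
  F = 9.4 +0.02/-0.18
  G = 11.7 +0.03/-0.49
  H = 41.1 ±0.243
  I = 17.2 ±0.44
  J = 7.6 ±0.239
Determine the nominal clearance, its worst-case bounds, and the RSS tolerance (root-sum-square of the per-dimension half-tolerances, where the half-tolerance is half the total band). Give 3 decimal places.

Stack each dimension's contribution:
  -A: nom -30.300 → Σnom=-30.300; wc +0.390/-0.390 → slack +0.390/-0.390; half-tol=0.390, Σhalf²=0.152100
  -B: nom -22.690 → Σnom=-52.990; wc +0.090/-0.280 → slack +0.480/-0.670; half-tol=0.185, Σhalf²=0.186325
  -C: nom -43.400 → Σnom=-96.390; wc +0.175/-0.166 → slack +0.655/-0.836; half-tol=0.170, Σhalf²=0.215395
  -D: nom -27.700 → Σnom=-124.090; wc +0.048/-0.048 → slack +0.703/-0.884; half-tol=0.048, Σhalf²=0.217699
  +E: nom +24.500 → Σnom=-99.590; wc +0.230/-0.230 → slack +0.933/-1.114; half-tol=0.230, Σhalf²=0.270599
  -F: nom -9.400 → Σnom=-108.990; wc +0.180/-0.020 → slack +1.113/-1.134; half-tol=0.100, Σhalf²=0.280599
  -G: nom -11.700 → Σnom=-120.690; wc +0.490/-0.030 → slack +1.603/-1.164; half-tol=0.260, Σhalf²=0.348199
  +H: nom +41.100 → Σnom=-79.590; wc +0.243/-0.243 → slack +1.846/-1.407; half-tol=0.243, Σhalf²=0.407248
  +I: nom +17.200 → Σnom=-62.390; wc +0.440/-0.440 → slack +2.286/-1.847; half-tol=0.440, Σhalf²=0.600848
  +J: nom +7.600 → Σnom=-54.790; wc +0.239/-0.239 → slack +2.525/-2.086; half-tol=0.239, Σhalf²=0.657969
Nominal = -54.790. Worst-case = [-54.790 - 2.086, -54.790 + 2.525] = [-56.876, -52.265]. RSS = √0.657969 = 0.811.

nominal=-54.790 wc=[-56.876,-52.265] rss=0.811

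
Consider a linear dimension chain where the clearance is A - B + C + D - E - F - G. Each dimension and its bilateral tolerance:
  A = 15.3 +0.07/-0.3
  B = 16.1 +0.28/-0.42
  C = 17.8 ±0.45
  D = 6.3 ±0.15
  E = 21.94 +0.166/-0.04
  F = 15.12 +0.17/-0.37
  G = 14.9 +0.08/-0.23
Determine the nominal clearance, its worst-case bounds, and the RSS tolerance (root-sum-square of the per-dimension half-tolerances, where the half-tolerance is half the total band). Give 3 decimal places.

Stack each dimension's contribution:
  +A: nom +15.300 → Σnom=15.300; wc +0.070/-0.300 → slack +0.070/-0.300; half-tol=0.185, Σhalf²=0.034225
  -B: nom -16.100 → Σnom=-0.800; wc +0.420/-0.280 → slack +0.490/-0.580; half-tol=0.350, Σhalf²=0.156725
  +C: nom +17.800 → Σnom=17.000; wc +0.450/-0.450 → slack +0.940/-1.030; half-tol=0.450, Σhalf²=0.359225
  +D: nom +6.300 → Σnom=23.300; wc +0.150/-0.150 → slack +1.090/-1.180; half-tol=0.150, Σhalf²=0.381725
  -E: nom -21.940 → Σnom=1.360; wc +0.040/-0.166 → slack +1.130/-1.346; half-tol=0.103, Σhalf²=0.392334
  -F: nom -15.120 → Σnom=-13.760; wc +0.370/-0.170 → slack +1.500/-1.516; half-tol=0.270, Σhalf²=0.465234
  -G: nom -14.900 → Σnom=-28.660; wc +0.230/-0.080 → slack +1.730/-1.596; half-tol=0.155, Σhalf²=0.489259
Nominal = -28.660. Worst-case = [-28.660 - 1.596, -28.660 + 1.730] = [-30.256, -26.930]. RSS = √0.489259 = 0.699.

nominal=-28.660 wc=[-30.256,-26.930] rss=0.699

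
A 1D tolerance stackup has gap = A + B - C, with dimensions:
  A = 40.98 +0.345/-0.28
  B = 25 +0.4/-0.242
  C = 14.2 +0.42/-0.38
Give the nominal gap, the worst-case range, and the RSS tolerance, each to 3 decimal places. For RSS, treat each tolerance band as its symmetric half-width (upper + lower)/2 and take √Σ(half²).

nominal=51.780 wc=[50.838,52.905] rss=0.601

Stack each dimension's contribution:
  +A: nom +40.980 → Σnom=40.980; wc +0.345/-0.280 → slack +0.345/-0.280; half-tol=0.312, Σhalf²=0.097656
  +B: nom +25.000 → Σnom=65.980; wc +0.400/-0.242 → slack +0.745/-0.522; half-tol=0.321, Σhalf²=0.200697
  -C: nom -14.200 → Σnom=51.780; wc +0.380/-0.420 → slack +1.125/-0.942; half-tol=0.400, Σhalf²=0.360697
Nominal = 51.780. Worst-case = [51.780 - 0.942, 51.780 + 1.125] = [50.838, 52.905]. RSS = √0.360697 = 0.601.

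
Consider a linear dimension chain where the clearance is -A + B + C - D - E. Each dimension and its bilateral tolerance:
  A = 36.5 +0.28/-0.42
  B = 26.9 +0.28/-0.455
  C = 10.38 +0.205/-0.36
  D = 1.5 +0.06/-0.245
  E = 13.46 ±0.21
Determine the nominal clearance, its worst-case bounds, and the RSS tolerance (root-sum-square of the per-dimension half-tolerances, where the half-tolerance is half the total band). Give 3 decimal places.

Stack each dimension's contribution:
  -A: nom -36.500 → Σnom=-36.500; wc +0.420/-0.280 → slack +0.420/-0.280; half-tol=0.350, Σhalf²=0.122500
  +B: nom +26.900 → Σnom=-9.600; wc +0.280/-0.455 → slack +0.700/-0.735; half-tol=0.368, Σhalf²=0.257556
  +C: nom +10.380 → Σnom=0.780; wc +0.205/-0.360 → slack +0.905/-1.095; half-tol=0.282, Σhalf²=0.337363
  -D: nom -1.500 → Σnom=-0.720; wc +0.245/-0.060 → slack +1.150/-1.155; half-tol=0.152, Σhalf²=0.360619
  -E: nom -13.460 → Σnom=-14.180; wc +0.210/-0.210 → slack +1.360/-1.365; half-tol=0.210, Σhalf²=0.404719
Nominal = -14.180. Worst-case = [-14.180 - 1.365, -14.180 + 1.360] = [-15.545, -12.820]. RSS = √0.404719 = 0.636.

nominal=-14.180 wc=[-15.545,-12.820] rss=0.636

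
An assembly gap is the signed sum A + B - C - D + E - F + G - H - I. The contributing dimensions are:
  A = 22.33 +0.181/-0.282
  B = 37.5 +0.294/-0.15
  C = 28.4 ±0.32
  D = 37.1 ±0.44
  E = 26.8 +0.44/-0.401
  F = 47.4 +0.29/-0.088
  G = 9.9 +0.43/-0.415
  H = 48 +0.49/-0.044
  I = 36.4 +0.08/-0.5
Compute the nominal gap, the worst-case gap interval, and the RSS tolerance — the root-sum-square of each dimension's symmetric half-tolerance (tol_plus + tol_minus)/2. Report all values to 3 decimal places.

nominal=-100.770 wc=[-103.638,-98.033] rss=0.972

Stack each dimension's contribution:
  +A: nom +22.330 → Σnom=22.330; wc +0.181/-0.282 → slack +0.181/-0.282; half-tol=0.231, Σhalf²=0.053592
  +B: nom +37.500 → Σnom=59.830; wc +0.294/-0.150 → slack +0.475/-0.432; half-tol=0.222, Σhalf²=0.102876
  -C: nom -28.400 → Σnom=31.430; wc +0.320/-0.320 → slack +0.795/-0.752; half-tol=0.320, Σhalf²=0.205276
  -D: nom -37.100 → Σnom=-5.670; wc +0.440/-0.440 → slack +1.235/-1.192; half-tol=0.440, Σhalf²=0.398876
  +E: nom +26.800 → Σnom=21.130; wc +0.440/-0.401 → slack +1.675/-1.593; half-tol=0.420, Σhalf²=0.575696
  -F: nom -47.400 → Σnom=-26.270; wc +0.088/-0.290 → slack +1.763/-1.883; half-tol=0.189, Σhalf²=0.611417
  +G: nom +9.900 → Σnom=-16.370; wc +0.430/-0.415 → slack +2.193/-2.298; half-tol=0.422, Σhalf²=0.789924
  -H: nom -48.000 → Σnom=-64.370; wc +0.044/-0.490 → slack +2.237/-2.788; half-tol=0.267, Σhalf²=0.861213
  -I: nom -36.400 → Σnom=-100.770; wc +0.500/-0.080 → slack +2.737/-2.868; half-tol=0.290, Σhalf²=0.945313
Nominal = -100.770. Worst-case = [-100.770 - 2.868, -100.770 + 2.737] = [-103.638, -98.033]. RSS = √0.945313 = 0.972.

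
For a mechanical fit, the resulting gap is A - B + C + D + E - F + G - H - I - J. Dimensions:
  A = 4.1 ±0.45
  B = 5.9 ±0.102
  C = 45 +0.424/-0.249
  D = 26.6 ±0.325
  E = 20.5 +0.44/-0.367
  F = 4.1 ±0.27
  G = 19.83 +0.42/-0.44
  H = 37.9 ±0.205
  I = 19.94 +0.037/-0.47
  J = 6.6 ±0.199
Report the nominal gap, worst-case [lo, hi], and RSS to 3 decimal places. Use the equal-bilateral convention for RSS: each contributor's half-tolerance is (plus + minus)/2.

Stack each dimension's contribution:
  +A: nom +4.100 → Σnom=4.100; wc +0.450/-0.450 → slack +0.450/-0.450; half-tol=0.450, Σhalf²=0.202500
  -B: nom -5.900 → Σnom=-1.800; wc +0.102/-0.102 → slack +0.552/-0.552; half-tol=0.102, Σhalf²=0.212904
  +C: nom +45.000 → Σnom=43.200; wc +0.424/-0.249 → slack +0.976/-0.801; half-tol=0.337, Σhalf²=0.326136
  +D: nom +26.600 → Σnom=69.800; wc +0.325/-0.325 → slack +1.301/-1.126; half-tol=0.325, Σhalf²=0.431761
  +E: nom +20.500 → Σnom=90.300; wc +0.440/-0.367 → slack +1.741/-1.493; half-tol=0.403, Σhalf²=0.594573
  -F: nom -4.100 → Σnom=86.200; wc +0.270/-0.270 → slack +2.011/-1.763; half-tol=0.270, Σhalf²=0.667473
  +G: nom +19.830 → Σnom=106.030; wc +0.420/-0.440 → slack +2.431/-2.203; half-tol=0.430, Σhalf²=0.852373
  -H: nom -37.900 → Σnom=68.130; wc +0.205/-0.205 → slack +2.636/-2.408; half-tol=0.205, Σhalf²=0.894398
  -I: nom -19.940 → Σnom=48.190; wc +0.470/-0.037 → slack +3.106/-2.445; half-tol=0.254, Σhalf²=0.958661
  -J: nom -6.600 → Σnom=41.590; wc +0.199/-0.199 → slack +3.305/-2.644; half-tol=0.199, Σhalf²=0.998262
Nominal = 41.590. Worst-case = [41.590 - 2.644, 41.590 + 3.305] = [38.946, 44.895]. RSS = √0.998262 = 0.999.

nominal=41.590 wc=[38.946,44.895] rss=0.999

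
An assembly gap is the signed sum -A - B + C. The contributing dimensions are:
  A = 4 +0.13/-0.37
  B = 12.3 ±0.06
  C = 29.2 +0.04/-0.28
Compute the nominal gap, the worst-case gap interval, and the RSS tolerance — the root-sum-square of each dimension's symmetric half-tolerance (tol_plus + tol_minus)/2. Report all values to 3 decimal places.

Stack each dimension's contribution:
  -A: nom -4.000 → Σnom=-4.000; wc +0.370/-0.130 → slack +0.370/-0.130; half-tol=0.250, Σhalf²=0.062500
  -B: nom -12.300 → Σnom=-16.300; wc +0.060/-0.060 → slack +0.430/-0.190; half-tol=0.060, Σhalf²=0.066100
  +C: nom +29.200 → Σnom=12.900; wc +0.040/-0.280 → slack +0.470/-0.470; half-tol=0.160, Σhalf²=0.091700
Nominal = 12.900. Worst-case = [12.900 - 0.470, 12.900 + 0.470] = [12.430, 13.370]. RSS = √0.091700 = 0.303.

nominal=12.900 wc=[12.430,13.370] rss=0.303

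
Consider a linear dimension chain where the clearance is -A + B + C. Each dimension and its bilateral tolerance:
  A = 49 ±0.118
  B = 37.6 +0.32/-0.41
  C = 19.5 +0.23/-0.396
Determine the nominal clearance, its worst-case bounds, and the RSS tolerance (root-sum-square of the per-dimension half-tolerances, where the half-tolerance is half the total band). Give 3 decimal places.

Stack each dimension's contribution:
  -A: nom -49.000 → Σnom=-49.000; wc +0.118/-0.118 → slack +0.118/-0.118; half-tol=0.118, Σhalf²=0.013924
  +B: nom +37.600 → Σnom=-11.400; wc +0.320/-0.410 → slack +0.438/-0.528; half-tol=0.365, Σhalf²=0.147149
  +C: nom +19.500 → Σnom=8.100; wc +0.230/-0.396 → slack +0.668/-0.924; half-tol=0.313, Σhalf²=0.245118
Nominal = 8.100. Worst-case = [8.100 - 0.924, 8.100 + 0.668] = [7.176, 8.768]. RSS = √0.245118 = 0.495.

nominal=8.100 wc=[7.176,8.768] rss=0.495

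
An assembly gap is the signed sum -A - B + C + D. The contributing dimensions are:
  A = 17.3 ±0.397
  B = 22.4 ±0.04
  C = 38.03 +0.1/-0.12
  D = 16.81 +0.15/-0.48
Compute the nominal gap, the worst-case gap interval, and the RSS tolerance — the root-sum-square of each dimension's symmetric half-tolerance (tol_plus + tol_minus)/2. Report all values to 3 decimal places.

Stack each dimension's contribution:
  -A: nom -17.300 → Σnom=-17.300; wc +0.397/-0.397 → slack +0.397/-0.397; half-tol=0.397, Σhalf²=0.157609
  -B: nom -22.400 → Σnom=-39.700; wc +0.040/-0.040 → slack +0.437/-0.437; half-tol=0.040, Σhalf²=0.159209
  +C: nom +38.030 → Σnom=-1.670; wc +0.100/-0.120 → slack +0.537/-0.557; half-tol=0.110, Σhalf²=0.171309
  +D: nom +16.810 → Σnom=15.140; wc +0.150/-0.480 → slack +0.687/-1.037; half-tol=0.315, Σhalf²=0.270534
Nominal = 15.140. Worst-case = [15.140 - 1.037, 15.140 + 0.687] = [14.103, 15.827]. RSS = √0.270534 = 0.520.

nominal=15.140 wc=[14.103,15.827] rss=0.520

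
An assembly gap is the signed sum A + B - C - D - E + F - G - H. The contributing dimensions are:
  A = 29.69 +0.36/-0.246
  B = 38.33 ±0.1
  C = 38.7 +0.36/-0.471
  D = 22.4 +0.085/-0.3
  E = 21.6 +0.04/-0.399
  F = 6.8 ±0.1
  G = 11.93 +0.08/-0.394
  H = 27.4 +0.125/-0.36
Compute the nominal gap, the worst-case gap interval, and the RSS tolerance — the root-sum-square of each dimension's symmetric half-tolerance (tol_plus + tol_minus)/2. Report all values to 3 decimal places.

nominal=-47.210 wc=[-48.346,-44.726] rss=0.696

Stack each dimension's contribution:
  +A: nom +29.690 → Σnom=29.690; wc +0.360/-0.246 → slack +0.360/-0.246; half-tol=0.303, Σhalf²=0.091809
  +B: nom +38.330 → Σnom=68.020; wc +0.100/-0.100 → slack +0.460/-0.346; half-tol=0.100, Σhalf²=0.101809
  -C: nom -38.700 → Σnom=29.320; wc +0.471/-0.360 → slack +0.931/-0.706; half-tol=0.415, Σhalf²=0.274449
  -D: nom -22.400 → Σnom=6.920; wc +0.300/-0.085 → slack +1.231/-0.791; half-tol=0.193, Σhalf²=0.311505
  -E: nom -21.600 → Σnom=-14.680; wc +0.399/-0.040 → slack +1.630/-0.831; half-tol=0.220, Σhalf²=0.359686
  +F: nom +6.800 → Σnom=-7.880; wc +0.100/-0.100 → slack +1.730/-0.931; half-tol=0.100, Σhalf²=0.369686
  -G: nom -11.930 → Σnom=-19.810; wc +0.394/-0.080 → slack +2.124/-1.011; half-tol=0.237, Σhalf²=0.425855
  -H: nom -27.400 → Σnom=-47.210; wc +0.360/-0.125 → slack +2.484/-1.136; half-tol=0.242, Σhalf²=0.484661
Nominal = -47.210. Worst-case = [-47.210 - 1.136, -47.210 + 2.484] = [-48.346, -44.726]. RSS = √0.484661 = 0.696.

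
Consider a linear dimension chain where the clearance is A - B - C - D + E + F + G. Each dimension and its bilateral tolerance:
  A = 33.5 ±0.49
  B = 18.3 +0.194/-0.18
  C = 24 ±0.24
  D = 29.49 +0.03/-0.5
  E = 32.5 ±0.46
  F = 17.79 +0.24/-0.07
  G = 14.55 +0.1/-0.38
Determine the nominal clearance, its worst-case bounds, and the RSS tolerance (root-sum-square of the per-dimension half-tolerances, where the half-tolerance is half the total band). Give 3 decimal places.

nominal=26.550 wc=[24.686,28.760] rss=0.834

Stack each dimension's contribution:
  +A: nom +33.500 → Σnom=33.500; wc +0.490/-0.490 → slack +0.490/-0.490; half-tol=0.490, Σhalf²=0.240100
  -B: nom -18.300 → Σnom=15.200; wc +0.180/-0.194 → slack +0.670/-0.684; half-tol=0.187, Σhalf²=0.275069
  -C: nom -24.000 → Σnom=-8.800; wc +0.240/-0.240 → slack +0.910/-0.924; half-tol=0.240, Σhalf²=0.332669
  -D: nom -29.490 → Σnom=-38.290; wc +0.500/-0.030 → slack +1.410/-0.954; half-tol=0.265, Σhalf²=0.402894
  +E: nom +32.500 → Σnom=-5.790; wc +0.460/-0.460 → slack +1.870/-1.414; half-tol=0.460, Σhalf²=0.614494
  +F: nom +17.790 → Σnom=12.000; wc +0.240/-0.070 → slack +2.110/-1.484; half-tol=0.155, Σhalf²=0.638519
  +G: nom +14.550 → Σnom=26.550; wc +0.100/-0.380 → slack +2.210/-1.864; half-tol=0.240, Σhalf²=0.696119
Nominal = 26.550. Worst-case = [26.550 - 1.864, 26.550 + 2.210] = [24.686, 28.760]. RSS = √0.696119 = 0.834.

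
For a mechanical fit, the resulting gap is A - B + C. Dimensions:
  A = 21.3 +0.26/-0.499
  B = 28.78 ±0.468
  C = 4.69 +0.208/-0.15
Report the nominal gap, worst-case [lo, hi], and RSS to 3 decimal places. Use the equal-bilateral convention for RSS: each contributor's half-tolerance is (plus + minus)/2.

nominal=-2.790 wc=[-3.907,-1.854] rss=0.629

Stack each dimension's contribution:
  +A: nom +21.300 → Σnom=21.300; wc +0.260/-0.499 → slack +0.260/-0.499; half-tol=0.380, Σhalf²=0.144020
  -B: nom -28.780 → Σnom=-7.480; wc +0.468/-0.468 → slack +0.728/-0.967; half-tol=0.468, Σhalf²=0.363044
  +C: nom +4.690 → Σnom=-2.790; wc +0.208/-0.150 → slack +0.936/-1.117; half-tol=0.179, Σhalf²=0.395085
Nominal = -2.790. Worst-case = [-2.790 - 1.117, -2.790 + 0.936] = [-3.907, -1.854]. RSS = √0.395085 = 0.629.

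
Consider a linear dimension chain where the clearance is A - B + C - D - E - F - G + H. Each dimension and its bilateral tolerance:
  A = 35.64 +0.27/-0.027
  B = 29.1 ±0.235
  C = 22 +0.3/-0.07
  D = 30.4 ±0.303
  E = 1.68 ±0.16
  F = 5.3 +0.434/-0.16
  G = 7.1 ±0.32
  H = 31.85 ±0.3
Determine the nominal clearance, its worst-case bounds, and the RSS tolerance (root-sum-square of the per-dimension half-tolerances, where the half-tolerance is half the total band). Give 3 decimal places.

nominal=15.910 wc=[14.061,17.958] rss=0.714

Stack each dimension's contribution:
  +A: nom +35.640 → Σnom=35.640; wc +0.270/-0.027 → slack +0.270/-0.027; half-tol=0.149, Σhalf²=0.022052
  -B: nom -29.100 → Σnom=6.540; wc +0.235/-0.235 → slack +0.505/-0.262; half-tol=0.235, Σhalf²=0.077277
  +C: nom +22.000 → Σnom=28.540; wc +0.300/-0.070 → slack +0.805/-0.332; half-tol=0.185, Σhalf²=0.111502
  -D: nom -30.400 → Σnom=-1.860; wc +0.303/-0.303 → slack +1.108/-0.635; half-tol=0.303, Σhalf²=0.203311
  -E: nom -1.680 → Σnom=-3.540; wc +0.160/-0.160 → slack +1.268/-0.795; half-tol=0.160, Σhalf²=0.228911
  -F: nom -5.300 → Σnom=-8.840; wc +0.160/-0.434 → slack +1.428/-1.229; half-tol=0.297, Σhalf²=0.317120
  -G: nom -7.100 → Σnom=-15.940; wc +0.320/-0.320 → slack +1.748/-1.549; half-tol=0.320, Σhalf²=0.419520
  +H: nom +31.850 → Σnom=15.910; wc +0.300/-0.300 → slack +2.048/-1.849; half-tol=0.300, Σhalf²=0.509520
Nominal = 15.910. Worst-case = [15.910 - 1.849, 15.910 + 2.048] = [14.061, 17.958]. RSS = √0.509520 = 0.714.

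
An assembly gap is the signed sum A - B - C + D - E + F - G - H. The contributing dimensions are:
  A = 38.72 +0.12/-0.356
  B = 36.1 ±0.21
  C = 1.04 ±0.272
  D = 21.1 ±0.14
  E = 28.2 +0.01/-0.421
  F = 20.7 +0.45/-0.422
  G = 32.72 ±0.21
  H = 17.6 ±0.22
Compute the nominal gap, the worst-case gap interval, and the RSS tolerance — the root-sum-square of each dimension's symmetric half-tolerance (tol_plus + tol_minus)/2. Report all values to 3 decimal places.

Stack each dimension's contribution:
  +A: nom +38.720 → Σnom=38.720; wc +0.120/-0.356 → slack +0.120/-0.356; half-tol=0.238, Σhalf²=0.056644
  -B: nom -36.100 → Σnom=2.620; wc +0.210/-0.210 → slack +0.330/-0.566; half-tol=0.210, Σhalf²=0.100744
  -C: nom -1.040 → Σnom=1.580; wc +0.272/-0.272 → slack +0.602/-0.838; half-tol=0.272, Σhalf²=0.174728
  +D: nom +21.100 → Σnom=22.680; wc +0.140/-0.140 → slack +0.742/-0.978; half-tol=0.140, Σhalf²=0.194328
  -E: nom -28.200 → Σnom=-5.520; wc +0.421/-0.010 → slack +1.163/-0.988; half-tol=0.215, Σhalf²=0.240768
  +F: nom +20.700 → Σnom=15.180; wc +0.450/-0.422 → slack +1.613/-1.410; half-tol=0.436, Σhalf²=0.430864
  -G: nom -32.720 → Σnom=-17.540; wc +0.210/-0.210 → slack +1.823/-1.620; half-tol=0.210, Σhalf²=0.474964
  -H: nom -17.600 → Σnom=-35.140; wc +0.220/-0.220 → slack +2.043/-1.840; half-tol=0.220, Σhalf²=0.523364
Nominal = -35.140. Worst-case = [-35.140 - 1.840, -35.140 + 2.043] = [-36.980, -33.097]. RSS = √0.523364 = 0.723.

nominal=-35.140 wc=[-36.980,-33.097] rss=0.723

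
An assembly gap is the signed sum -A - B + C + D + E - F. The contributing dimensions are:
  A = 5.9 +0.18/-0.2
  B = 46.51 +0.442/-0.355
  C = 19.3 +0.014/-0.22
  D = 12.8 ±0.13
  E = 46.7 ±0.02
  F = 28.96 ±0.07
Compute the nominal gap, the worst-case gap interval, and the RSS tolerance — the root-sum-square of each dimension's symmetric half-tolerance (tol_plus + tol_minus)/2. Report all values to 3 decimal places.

Stack each dimension's contribution:
  -A: nom -5.900 → Σnom=-5.900; wc +0.200/-0.180 → slack +0.200/-0.180; half-tol=0.190, Σhalf²=0.036100
  -B: nom -46.510 → Σnom=-52.410; wc +0.355/-0.442 → slack +0.555/-0.622; half-tol=0.398, Σhalf²=0.194902
  +C: nom +19.300 → Σnom=-33.110; wc +0.014/-0.220 → slack +0.569/-0.842; half-tol=0.117, Σhalf²=0.208591
  +D: nom +12.800 → Σnom=-20.310; wc +0.130/-0.130 → slack +0.699/-0.972; half-tol=0.130, Σhalf²=0.225491
  +E: nom +46.700 → Σnom=26.390; wc +0.020/-0.020 → slack +0.719/-0.992; half-tol=0.020, Σhalf²=0.225891
  -F: nom -28.960 → Σnom=-2.570; wc +0.070/-0.070 → slack +0.789/-1.062; half-tol=0.070, Σhalf²=0.230791
Nominal = -2.570. Worst-case = [-2.570 - 1.062, -2.570 + 0.789] = [-3.632, -1.781]. RSS = √0.230791 = 0.480.

nominal=-2.570 wc=[-3.632,-1.781] rss=0.480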